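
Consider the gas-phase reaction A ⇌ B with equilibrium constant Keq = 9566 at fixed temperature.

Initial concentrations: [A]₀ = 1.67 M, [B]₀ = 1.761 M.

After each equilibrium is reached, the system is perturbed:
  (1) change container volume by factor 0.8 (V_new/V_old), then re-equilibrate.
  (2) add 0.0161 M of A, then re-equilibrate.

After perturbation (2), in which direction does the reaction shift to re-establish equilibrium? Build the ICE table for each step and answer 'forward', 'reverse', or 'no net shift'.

Q₀ = 1.054 vs Keq = 9566 ⇒ Q<K, forward
Step 1:
                   A          B
  init          1.67      1.761
  Δ            -1.67       1.67
  eq      3.5863e-04      3.431
  solve Keq expr → x = 1.67; check Q = 9566
Then change container volume by factor 0.8 (V_new/V_old).
Step 2:
                   A          B
  init    4.4829e-04      4.288
  Δ                0          0
  eq      4.4829e-04      4.288
  solve Keq expr → x = 0; check Q = 9566
Then add 0.0161 M of A.
Step 3:
                   A          B
  init       0.01655      4.288
  Δ          -0.0161     0.0161
  eq      4.4997e-04      4.304
  solve Keq expr → x = 0.0161; check Q = 9566

Direction: forward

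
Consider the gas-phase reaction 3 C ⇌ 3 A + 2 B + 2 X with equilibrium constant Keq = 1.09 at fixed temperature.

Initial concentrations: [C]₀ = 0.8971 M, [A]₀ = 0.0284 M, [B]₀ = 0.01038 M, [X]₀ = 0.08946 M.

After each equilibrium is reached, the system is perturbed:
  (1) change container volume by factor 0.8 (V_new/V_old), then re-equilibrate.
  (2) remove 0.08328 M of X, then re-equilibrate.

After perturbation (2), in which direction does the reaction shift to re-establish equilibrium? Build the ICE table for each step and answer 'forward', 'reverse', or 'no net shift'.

Direction: forward

Q₀ = 2.7358e-11 vs Keq = 1.09 ⇒ Q<K, forward
Step 1:
                    C           A           B           X
  I            0.8971      0.0284     0.01038     0.08946
  C            -0.649       0.649      0.4327      0.4327
  E            0.2481      0.6774      0.4431      0.5221
  solve Keq expr → x = 0.2163; check Q = 1.09
Then change container volume by factor 0.8 (V_new/V_old).
Step 2:
                    C           A           B           X
  I            0.3101      0.8468      0.5538      0.6527
  C           0.05194    -0.05194    -0.03462    -0.03462
  E             0.362      0.7949      0.5192      0.6181
  solve Keq expr → x = -0.01731; check Q = 1.09
Then remove 0.08328 M of X.
Step 3:
                    C           A           B           X
  I             0.362      0.7949      0.5192      0.5348
  C           -0.0168      0.0168      0.0112      0.0112
  E            0.3452      0.8117      0.5304       0.546
  solve Keq expr → x = 0.0056; check Q = 1.09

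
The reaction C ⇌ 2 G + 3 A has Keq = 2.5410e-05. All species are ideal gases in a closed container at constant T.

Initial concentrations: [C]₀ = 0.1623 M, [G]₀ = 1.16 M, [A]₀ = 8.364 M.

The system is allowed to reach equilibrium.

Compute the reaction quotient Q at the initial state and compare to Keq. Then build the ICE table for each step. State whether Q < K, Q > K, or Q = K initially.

Q₀ = 4851; Q > K (proceeds reverse)

Q₀ = 4851 vs Keq = 2.5410e-05 ⇒ Q>K, reverse
Step 1:
                   C          G          A
  Initial     0.1623       1.16      8.364
  Change      0.5799      -1.16      -1.74
  Equil       0.7422 2.5470e-04      6.624
  solve Keq expr → x = -0.5799; check Q = 2.5410e-05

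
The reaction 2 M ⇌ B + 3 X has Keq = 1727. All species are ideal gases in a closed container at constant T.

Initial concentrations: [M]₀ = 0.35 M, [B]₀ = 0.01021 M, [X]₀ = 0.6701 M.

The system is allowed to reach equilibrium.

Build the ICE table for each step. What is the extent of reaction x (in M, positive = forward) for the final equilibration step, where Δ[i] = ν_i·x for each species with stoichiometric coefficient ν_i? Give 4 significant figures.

Q₀ = 0.02508 vs Keq = 1727 ⇒ Q<K, forward
Step 1:
                   M          B          X
  init          0.35    0.01021     0.6701
  Δ           -0.337     0.1685     0.5055
  eq         0.01297     0.1787      1.176
  solve Keq expr → x = 0.1685; check Q = 1727

x = 0.1685 M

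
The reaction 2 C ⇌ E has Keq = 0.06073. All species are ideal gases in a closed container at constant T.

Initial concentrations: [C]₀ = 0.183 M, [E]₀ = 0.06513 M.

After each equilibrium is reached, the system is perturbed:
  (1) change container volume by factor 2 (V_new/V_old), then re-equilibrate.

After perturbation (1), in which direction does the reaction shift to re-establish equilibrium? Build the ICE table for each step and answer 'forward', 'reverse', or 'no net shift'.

Direction: reverse

Q₀ = 1.945 vs Keq = 0.06073 ⇒ Q>K, reverse
Step 1:
                   C          E
  Initial      0.183    0.06513
  Change      0.1192   -0.05958
  Equil       0.3022   0.005545
  solve Keq expr → x = -0.05958; check Q = 0.06073
Then change container volume by factor 2 (V_new/V_old).
Step 2:
                   C          E
  Initial     0.1511   0.002773
  Change    0.002674  -0.001337
  Equil       0.1538   0.001436
  solve Keq expr → x = -0.001337; check Q = 0.06073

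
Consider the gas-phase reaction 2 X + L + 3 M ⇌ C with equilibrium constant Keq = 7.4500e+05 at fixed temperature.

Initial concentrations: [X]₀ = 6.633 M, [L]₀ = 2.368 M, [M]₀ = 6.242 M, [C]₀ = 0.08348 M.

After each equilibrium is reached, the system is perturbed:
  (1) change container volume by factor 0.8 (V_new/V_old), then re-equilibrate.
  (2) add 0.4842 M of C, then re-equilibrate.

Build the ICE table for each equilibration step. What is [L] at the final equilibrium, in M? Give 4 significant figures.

[L]_eq = 0.3627 M

Q₀ = 3.2947e-06 vs Keq = 7.4500e+05 ⇒ Q<K, forward
Step 1:
                    X           L           M           C
  I             6.633       2.368       6.242     0.08348
  C            -4.154      -2.077       -6.23       2.077
  E             2.479      0.2912     0.01174        2.16
  solve Keq expr → x = 2.077; check Q = 7.4506e+05
Then change container volume by factor 0.8 (V_new/V_old).
Step 2:
                    X           L           M           C
  I             3.099      0.3641     0.01468         2.7
  C         -0.003024   -0.001512   -0.004536    0.001512
  E             3.096      0.3625     0.01014       2.702
  solve Keq expr → x = 0.001512; check Q = 7.4500e+05
Then add 0.4842 M of C.
Step 3:
                    X           L           M           C
  I             3.096      0.3625     0.01014       3.186
  C        3.7997e-04  1.8999e-04  5.6996e-04 -1.8999e-04
  E             3.097      0.3627     0.01071       3.186
  solve Keq expr → x = -1.8999e-04; check Q = 7.4500e+05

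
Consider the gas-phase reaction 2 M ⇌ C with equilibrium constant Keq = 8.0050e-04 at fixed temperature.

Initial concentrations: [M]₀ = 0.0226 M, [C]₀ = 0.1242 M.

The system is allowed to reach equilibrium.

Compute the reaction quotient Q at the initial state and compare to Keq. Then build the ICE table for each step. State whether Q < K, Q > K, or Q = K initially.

Q₀ = 243.2 vs Keq = 8.0050e-04 ⇒ Q>K, reverse
Step 1:
                  M         C
  I          0.0226    0.1242
  C          0.2483   -0.1241
  E          0.2709 5.8739e-05
  solve Keq expr → x = -0.1241; check Q = 8.0050e-04

Q₀ = 243.2; Q > K (proceeds reverse)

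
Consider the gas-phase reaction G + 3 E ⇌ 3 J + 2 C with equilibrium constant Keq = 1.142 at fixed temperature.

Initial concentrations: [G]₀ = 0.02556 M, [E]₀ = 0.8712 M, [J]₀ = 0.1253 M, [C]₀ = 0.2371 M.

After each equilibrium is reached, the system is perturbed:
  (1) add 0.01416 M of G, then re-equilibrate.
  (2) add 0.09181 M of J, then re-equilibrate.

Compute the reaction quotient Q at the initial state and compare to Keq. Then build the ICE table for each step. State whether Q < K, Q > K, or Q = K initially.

Q₀ = 0.006543 vs Keq = 1.142 ⇒ Q<K, forward
Step 1:
                    G           E           J           C
  Initial     0.02556      0.8712      0.1253      0.2371
  Change     -0.02445    -0.07336     0.07336     0.04891
  Equil      0.001106      0.7978      0.1987       0.286
  solve Keq expr → x = 0.02445; check Q = 1.142
Then add 0.01416 M of G.
Step 2:
                    G           E           J           C
  Initial     0.01527      0.7978      0.1987       0.286
  Change      -0.0127    -0.03809     0.03809     0.02539
  Equil      0.002569      0.7597      0.2368      0.3114
  solve Keq expr → x = 0.0127; check Q = 1.142
Then add 0.09181 M of J.
Step 3:
                    G           E           J           C
  Initial    0.002569      0.7597      0.3286      0.3114
  Change     0.003227    0.009681   -0.009681   -0.006454
  Equil      0.005796      0.7694      0.3189      0.3049
  solve Keq expr → x = -0.003227; check Q = 1.142

Q₀ = 0.006543; Q < K (proceeds forward)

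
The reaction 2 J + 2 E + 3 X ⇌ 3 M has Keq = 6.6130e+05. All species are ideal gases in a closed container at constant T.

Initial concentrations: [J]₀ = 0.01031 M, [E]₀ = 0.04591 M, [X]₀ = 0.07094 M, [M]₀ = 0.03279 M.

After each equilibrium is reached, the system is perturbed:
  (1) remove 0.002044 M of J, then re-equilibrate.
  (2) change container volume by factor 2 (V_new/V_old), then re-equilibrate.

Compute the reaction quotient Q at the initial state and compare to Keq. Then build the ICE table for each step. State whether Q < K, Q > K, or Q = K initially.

Q₀ = 4.4078e+05 vs Keq = 6.6130e+05 ⇒ Q<K, forward
Step 1:
                  J         E         X         M
  Initial   0.01031   0.04591   0.07094   0.03279
  Change  -9.1039e-04 -9.1039e-04 -0.001366  0.001366
  Equil      0.0094     0.045   0.06957   0.03416
  solve Keq expr → x = 4.5519e-04; check Q = 6.6130e+05
Then remove 0.002044 M of J.
Step 2:
                  J         E         X         M
  Initial  0.007356     0.045   0.06957   0.03416
  Change  9.8511e-04 9.8511e-04  0.001478 -0.001478
  Equil    0.008341   0.04598   0.07105   0.03268
  solve Keq expr → x = -4.9255e-04; check Q = 6.6130e+05
Then change container volume by factor 2 (V_new/V_old).
Step 3:
                  J         E         X         M
  Initial   0.00417   0.02299   0.03553   0.01634
  Change    0.00314   0.00314  0.004711 -0.004711
  Equil    0.007311   0.02613   0.04024   0.01163
  solve Keq expr → x = -0.00157; check Q = 6.6130e+05

Q₀ = 4.4078e+05; Q < K (proceeds forward)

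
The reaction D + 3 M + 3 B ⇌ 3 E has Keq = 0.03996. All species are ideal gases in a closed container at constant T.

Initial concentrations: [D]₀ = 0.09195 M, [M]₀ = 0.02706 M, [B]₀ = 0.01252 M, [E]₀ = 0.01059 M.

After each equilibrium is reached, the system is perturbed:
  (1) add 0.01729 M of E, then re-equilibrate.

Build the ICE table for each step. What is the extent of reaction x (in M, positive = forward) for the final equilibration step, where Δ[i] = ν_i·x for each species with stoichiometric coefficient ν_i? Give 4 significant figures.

Q₀ = 3.3215e+05 vs Keq = 0.03996 ⇒ Q>K, reverse
Step 1:
                    D           M           B           E
  Initial     0.09195     0.02706     0.01252     0.01059
  Change     0.003485     0.01046     0.01046    -0.01046
  Equil       0.09544     0.03752     0.02298  1.3466e-04
  solve Keq expr → x = -0.003485; check Q = 0.03996
Then add 0.01729 M of E.
Step 2:
                    D           M           B           E
  Initial     0.09544     0.03752     0.02298     0.01742
  Change     0.005692     0.01708     0.01708    -0.01708
  Equil        0.1011     0.05459     0.04005  3.4827e-04
  solve Keq expr → x = -0.005692; check Q = 0.03996

x = -0.005692 M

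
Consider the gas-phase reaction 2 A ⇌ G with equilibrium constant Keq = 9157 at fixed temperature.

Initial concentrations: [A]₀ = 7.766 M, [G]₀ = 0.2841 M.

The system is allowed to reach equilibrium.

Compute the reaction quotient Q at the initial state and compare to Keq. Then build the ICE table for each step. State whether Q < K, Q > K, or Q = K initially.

Q₀ = 0.004711 vs Keq = 9157 ⇒ Q<K, forward
Step 1:
                   A          G
  I            7.766     0.2841
  C           -7.745      3.872
  E          0.02131      4.156
  solve Keq expr → x = 3.872; check Q = 9157

Q₀ = 0.004711; Q < K (proceeds forward)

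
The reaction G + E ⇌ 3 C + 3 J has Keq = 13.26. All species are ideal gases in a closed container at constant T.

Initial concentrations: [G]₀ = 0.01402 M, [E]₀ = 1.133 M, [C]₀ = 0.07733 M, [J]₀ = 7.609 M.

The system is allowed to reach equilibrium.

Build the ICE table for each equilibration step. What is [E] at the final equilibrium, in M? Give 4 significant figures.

Q₀ = 12.82 vs Keq = 13.26 ⇒ Q<K, forward
Step 1:
                    G           E           C           J
  I           0.01402       1.133     0.07733       7.609
  C       -1.7581e-04 -1.7581e-04  5.2744e-04  5.2744e-04
  E           0.01384       1.133     0.07786        7.61
  solve Keq expr → x = 1.7581e-04; check Q = 13.26

[E]_eq = 1.133 M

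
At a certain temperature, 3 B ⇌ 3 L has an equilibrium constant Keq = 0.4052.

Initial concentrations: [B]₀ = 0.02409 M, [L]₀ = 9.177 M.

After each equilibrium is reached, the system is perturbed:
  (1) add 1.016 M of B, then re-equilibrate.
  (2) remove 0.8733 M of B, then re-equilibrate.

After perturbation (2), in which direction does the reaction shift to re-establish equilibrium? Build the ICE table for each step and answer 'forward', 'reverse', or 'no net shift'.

Direction: reverse

Q₀ = 5.5283e+07 vs Keq = 0.4052 ⇒ Q>K, reverse
Step 1:
                   B          L
  I          0.02409      9.177
  C            5.264     -5.264
  E            5.288      3.913
  solve Keq expr → x = -1.755; check Q = 0.4052
Then add 1.016 M of B.
Step 2:
                   B          L
  I            6.304      3.913
  C          -0.4321     0.4321
  E            5.872      4.345
  solve Keq expr → x = 0.144; check Q = 0.4052
Then remove 0.8733 M of B.
Step 3:
                   B          L
  I            4.999      4.345
  C           0.3714    -0.3714
  E             5.37      3.974
  solve Keq expr → x = -0.1238; check Q = 0.4052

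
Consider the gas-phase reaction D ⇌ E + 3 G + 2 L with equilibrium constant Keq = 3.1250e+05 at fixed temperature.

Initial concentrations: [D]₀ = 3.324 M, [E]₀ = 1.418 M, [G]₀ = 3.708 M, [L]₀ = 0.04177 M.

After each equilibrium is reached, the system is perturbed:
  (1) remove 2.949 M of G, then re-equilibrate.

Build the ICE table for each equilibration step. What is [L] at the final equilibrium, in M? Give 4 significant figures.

Q₀ = 0.03795 vs Keq = 3.1250e+05 ⇒ Q<K, forward
Step 1:
                   D          E          G          L
  init         3.324      1.418      3.708    0.04177
  Δ           -2.691      2.691      8.074      5.383
  eq          0.6327      4.109      11.78      5.424
  solve Keq expr → x = 2.691; check Q = 3.1250e+05
Then remove 2.949 M of G.
Step 2:
                   D          E          G          L
  init        0.6327      4.109      8.833      5.424
  Δ           -0.223      0.223     0.6689     0.4459
  eq          0.4098      4.332      9.502       5.87
  solve Keq expr → x = 0.223; check Q = 3.1250e+05

[L]_eq = 5.87 M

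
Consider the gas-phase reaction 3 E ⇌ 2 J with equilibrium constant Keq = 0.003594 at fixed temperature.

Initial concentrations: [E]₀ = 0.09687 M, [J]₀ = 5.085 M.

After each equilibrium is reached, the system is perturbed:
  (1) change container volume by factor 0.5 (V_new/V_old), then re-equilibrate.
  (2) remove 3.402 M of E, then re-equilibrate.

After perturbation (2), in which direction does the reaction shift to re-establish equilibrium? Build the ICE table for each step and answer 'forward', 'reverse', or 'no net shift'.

Q₀ = 2.8446e+04 vs Keq = 0.003594 ⇒ Q>K, reverse
Step 1:
                   E          J
  I          0.09687      5.085
  C            6.205     -4.137
  E            6.302     0.9484
  solve Keq expr → x = -2.068; check Q = 0.003594
Then change container volume by factor 0.5 (V_new/V_old).
Step 2:
                   E          J
  I             12.6      1.897
  C          -0.8011      0.534
  E             11.8      2.431
  solve Keq expr → x = 0.267; check Q = 0.003594
Then remove 3.402 M of E.
Step 3:
                   E          J
  I            8.401      2.431
  C            1.038    -0.6923
  E            9.439      1.739
  solve Keq expr → x = -0.3462; check Q = 0.003594

Direction: reverse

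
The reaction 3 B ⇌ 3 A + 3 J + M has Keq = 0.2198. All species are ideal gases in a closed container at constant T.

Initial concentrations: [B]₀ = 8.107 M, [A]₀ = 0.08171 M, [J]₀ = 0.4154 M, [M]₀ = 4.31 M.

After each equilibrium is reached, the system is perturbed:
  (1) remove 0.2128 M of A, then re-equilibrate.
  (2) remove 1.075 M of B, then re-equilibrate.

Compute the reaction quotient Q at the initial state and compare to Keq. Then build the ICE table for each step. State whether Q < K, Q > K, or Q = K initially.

Q₀ = 3.1632e-07 vs Keq = 0.2198 ⇒ Q<K, forward
Step 1:
                   B          A          J          M
  init         8.107    0.08171     0.4154       4.31
  Δ           -1.321      1.321      1.321     0.4404
  eq           6.786      1.403      1.737       4.75
  solve Keq expr → x = 0.4404; check Q = 0.2198
Then remove 0.2128 M of A.
Step 2:
                   B          A          J          M
  init         6.786       1.19      1.737       4.75
  Δ          -0.1072     0.1072     0.1072    0.03572
  eq           6.679      1.297      1.844      4.786
  solve Keq expr → x = 0.03572; check Q = 0.2198
Then remove 1.075 M of B.
Step 3:
                   B          A          J          M
  init         5.604      1.297      1.844      4.786
  Δ           0.1121    -0.1121    -0.1121   -0.03736
  eq           5.716      1.185      1.732      4.749
  solve Keq expr → x = -0.03736; check Q = 0.2198

Q₀ = 3.1632e-07; Q < K (proceeds forward)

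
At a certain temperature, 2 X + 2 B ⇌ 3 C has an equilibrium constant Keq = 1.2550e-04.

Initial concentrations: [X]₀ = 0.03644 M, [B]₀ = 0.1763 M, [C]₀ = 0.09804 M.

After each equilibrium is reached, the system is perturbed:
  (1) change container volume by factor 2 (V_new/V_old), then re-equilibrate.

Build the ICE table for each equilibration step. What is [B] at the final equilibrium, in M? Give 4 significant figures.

[B]_eq = 0.1197 M

Q₀ = 22.83 vs Keq = 1.2550e-04 ⇒ Q>K, reverse
Step 1:
                   X          B          C
  init       0.03644     0.1763    0.09804
  Δ          0.06261    0.06261   -0.09391
  eq         0.09905     0.2389   0.004127
  solve Keq expr → x = -0.0313; check Q = 1.2550e-04
Then change container volume by factor 2 (V_new/V_old).
Step 2:
                   X          B          C
  init       0.04952     0.1195   0.002063
  Δ       2.7800e-04 2.7800e-04 -4.1700e-04
  eq          0.0498     0.1197   0.001646
  solve Keq expr → x = -1.3900e-04; check Q = 1.2550e-04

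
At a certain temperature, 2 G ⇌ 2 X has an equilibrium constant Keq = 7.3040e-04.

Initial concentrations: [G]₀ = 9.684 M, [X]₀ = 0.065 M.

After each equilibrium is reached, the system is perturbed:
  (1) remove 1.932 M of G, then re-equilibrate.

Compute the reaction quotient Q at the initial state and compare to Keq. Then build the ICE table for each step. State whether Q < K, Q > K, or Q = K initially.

Q₀ = 4.5052e-05 vs Keq = 7.3040e-04 ⇒ Q<K, forward
Step 1:
                   G          X
  init         9.684      0.065
  Δ          -0.1915     0.1915
  eq           9.492     0.2565
  solve Keq expr → x = 0.09577; check Q = 7.3040e-04
Then remove 1.932 M of G.
Step 2:
                   G          X
  init          7.56     0.2565
  Δ          0.05084   -0.05084
  eq           7.611     0.2057
  solve Keq expr → x = -0.02542; check Q = 7.3040e-04

Q₀ = 4.5052e-05; Q < K (proceeds forward)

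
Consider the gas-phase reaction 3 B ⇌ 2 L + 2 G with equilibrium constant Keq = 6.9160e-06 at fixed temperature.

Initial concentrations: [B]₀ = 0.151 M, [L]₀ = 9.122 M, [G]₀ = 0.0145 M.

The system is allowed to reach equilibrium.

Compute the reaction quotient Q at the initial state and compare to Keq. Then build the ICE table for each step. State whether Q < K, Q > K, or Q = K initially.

Q₀ = 5.081; Q > K (proceeds reverse)

Q₀ = 5.081 vs Keq = 6.9160e-06 ⇒ Q>K, reverse
Step 1:
                    B           L           G
  init          0.151       9.122      0.0145
  Δ           0.02172    -0.01448    -0.01448
  eq           0.1727       9.108  2.0727e-05
  solve Keq expr → x = -0.00724; check Q = 6.9160e-06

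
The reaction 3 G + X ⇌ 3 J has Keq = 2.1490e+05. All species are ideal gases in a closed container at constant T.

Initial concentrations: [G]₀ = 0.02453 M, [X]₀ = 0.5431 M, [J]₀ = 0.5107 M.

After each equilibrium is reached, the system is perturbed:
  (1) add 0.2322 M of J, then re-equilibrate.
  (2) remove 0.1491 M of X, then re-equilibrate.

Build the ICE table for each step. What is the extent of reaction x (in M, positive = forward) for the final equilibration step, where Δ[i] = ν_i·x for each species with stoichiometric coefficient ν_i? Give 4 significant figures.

Q₀ = 1.6616e+04 vs Keq = 2.1490e+05 ⇒ Q<K, forward
Step 1:
                  G         X         J
  I         0.02453    0.5431    0.5107
  C        -0.01377 -0.004589   0.01377
  E         0.01076    0.5385    0.5245
  solve Keq expr → x = 0.004589; check Q = 2.1490e+05
Then add 0.2322 M of J.
Step 2:
                  G         X         J
  I         0.01076    0.5385    0.7567
  C        0.004655  0.001552 -0.004655
  E         0.01542    0.5401     0.752
  solve Keq expr → x = -0.001552; check Q = 2.1490e+05
Then remove 0.1491 M of X.
Step 3:
                  G         X         J
  I         0.01542     0.391     0.752
  C        0.001706 5.6857e-04 -0.001706
  E         0.01712    0.3915    0.7503
  solve Keq expr → x = -5.6857e-04; check Q = 2.1490e+05

x = -5.6857e-04 M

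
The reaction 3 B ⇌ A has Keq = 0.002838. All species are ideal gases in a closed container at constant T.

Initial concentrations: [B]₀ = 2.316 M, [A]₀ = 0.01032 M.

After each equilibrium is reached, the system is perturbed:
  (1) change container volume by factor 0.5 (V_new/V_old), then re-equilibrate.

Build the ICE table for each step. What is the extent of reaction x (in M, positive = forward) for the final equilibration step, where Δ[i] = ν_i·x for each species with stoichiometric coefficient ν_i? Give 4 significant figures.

Q₀ = 8.3074e-04 vs Keq = 0.002838 ⇒ Q<K, forward
Step 1:
                  B         A
  Initial     2.316   0.01032
  Change   -0.06602   0.02201
  Equil        2.25   0.03233
  solve Keq expr → x = 0.02201; check Q = 0.002838
Then change container volume by factor 0.5 (V_new/V_old).
Step 2:
                  B         A
  Initial       4.5   0.06465
  Change     -0.395    0.1317
  Equil       4.105    0.1963
  solve Keq expr → x = 0.1317; check Q = 0.002838

x = 0.1317 M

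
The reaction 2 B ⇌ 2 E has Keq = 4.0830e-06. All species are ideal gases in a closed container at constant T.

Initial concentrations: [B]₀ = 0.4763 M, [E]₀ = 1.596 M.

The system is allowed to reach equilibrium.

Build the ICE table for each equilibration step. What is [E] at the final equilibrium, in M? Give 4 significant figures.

Q₀ = 11.23 vs Keq = 4.0830e-06 ⇒ Q>K, reverse
Step 1:
                  B         E
  I          0.4763     1.596
  C           1.592    -1.592
  E           2.068  0.004179
  solve Keq expr → x = -0.7959; check Q = 4.0830e-06

[E]_eq = 0.004179 M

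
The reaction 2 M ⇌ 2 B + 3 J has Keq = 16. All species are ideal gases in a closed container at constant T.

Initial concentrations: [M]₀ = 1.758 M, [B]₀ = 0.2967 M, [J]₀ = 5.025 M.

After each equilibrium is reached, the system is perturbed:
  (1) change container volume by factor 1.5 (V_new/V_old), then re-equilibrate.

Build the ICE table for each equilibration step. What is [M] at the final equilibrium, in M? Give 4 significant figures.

Q₀ = 3.614 vs Keq = 16 ⇒ Q<K, forward
Step 1:
                   M          B          J
  Initial      1.758     0.2967      5.025
  Change     -0.2068     0.2068     0.3102
  Equil        1.551     0.5035      5.335
  solve Keq expr → x = 0.1034; check Q = 16
Then change container volume by factor 1.5 (V_new/V_old).
Step 2:
                   M          B          J
  Initial      1.034     0.3357      3.557
  Change     -0.1474     0.1474     0.2211
  Equil       0.8868      0.483      3.778
  solve Keq expr → x = 0.07369; check Q = 16

[M]_eq = 0.8868 M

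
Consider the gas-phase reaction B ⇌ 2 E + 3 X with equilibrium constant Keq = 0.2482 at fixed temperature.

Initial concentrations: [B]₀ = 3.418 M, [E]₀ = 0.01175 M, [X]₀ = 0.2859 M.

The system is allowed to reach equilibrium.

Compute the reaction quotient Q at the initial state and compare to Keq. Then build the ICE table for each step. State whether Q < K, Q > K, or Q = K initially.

Q₀ = 9.4394e-07 vs Keq = 0.2482 ⇒ Q<K, forward
Step 1:
                    B           E           X
  I             3.418     0.01175      0.2859
  C           -0.3152      0.6304      0.9456
  E             3.103      0.6421       1.231
  solve Keq expr → x = 0.3152; check Q = 0.2482

Q₀ = 9.4394e-07; Q < K (proceeds forward)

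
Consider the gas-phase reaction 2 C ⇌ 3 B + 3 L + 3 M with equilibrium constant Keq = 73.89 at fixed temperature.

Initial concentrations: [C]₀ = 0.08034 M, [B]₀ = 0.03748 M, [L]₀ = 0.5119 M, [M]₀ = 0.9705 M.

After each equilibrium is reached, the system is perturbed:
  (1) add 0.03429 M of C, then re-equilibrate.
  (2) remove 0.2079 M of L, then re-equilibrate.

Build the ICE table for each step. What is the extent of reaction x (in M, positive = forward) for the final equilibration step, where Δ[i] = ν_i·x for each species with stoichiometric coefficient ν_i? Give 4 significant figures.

x = 0.001364 M

Q₀ = 0.001 vs Keq = 73.89 ⇒ Q<K, forward
Step 1:
                    C           B           L           M
  init        0.08034     0.03748      0.5119      0.9705
  Δ          -0.07647      0.1147      0.1147      0.1147
  eq         0.003873      0.1522      0.6266       1.085
  solve Keq expr → x = 0.03823; check Q = 73.89
Then add 0.03429 M of C.
Step 2:
                    C           B           L           M
  init        0.03816      0.1522      0.6266       1.085
  Δ          -0.03128     0.04692     0.04692     0.04692
  eq         0.006882      0.1991      0.6735       1.132
  solve Keq expr → x = 0.01564; check Q = 73.89
Then remove 0.2079 M of L.
Step 3:
                    C           B           L           M
  init       0.006882      0.1991      0.4656       1.132
  Δ         -0.002727    0.004091    0.004091    0.004091
  eq         0.004154      0.2032      0.4697       1.136
  solve Keq expr → x = 0.001364; check Q = 73.89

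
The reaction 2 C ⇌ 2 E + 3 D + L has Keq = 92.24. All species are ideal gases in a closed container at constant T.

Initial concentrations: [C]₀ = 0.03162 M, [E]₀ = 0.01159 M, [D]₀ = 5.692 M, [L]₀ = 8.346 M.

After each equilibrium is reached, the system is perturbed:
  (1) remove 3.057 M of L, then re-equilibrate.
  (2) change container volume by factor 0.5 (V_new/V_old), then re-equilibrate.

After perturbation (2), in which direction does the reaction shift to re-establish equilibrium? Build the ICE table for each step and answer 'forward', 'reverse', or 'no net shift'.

Direction: reverse

Q₀ = 206.8 vs Keq = 92.24 ⇒ Q>K, reverse
Step 1:
                  C         E         D         L
  Initial   0.03162   0.01159     5.692     8.346
  Change   0.003083 -0.003083 -0.004625 -0.001542
  Equil      0.0347  0.008507     5.687     8.344
  solve Keq expr → x = -0.001542; check Q = 92.24
Then remove 3.057 M of L.
Step 2:
                  C         E         D         L
  Initial    0.0347  0.008507     5.687     5.287
  Change  -0.001661  0.001661  0.002491 8.3045e-04
  Equil     0.03304   0.01017      5.69     5.288
  solve Keq expr → x = 8.3045e-04; check Q = 92.24
Then change container volume by factor 0.5 (V_new/V_old).
Step 3:
                  C         E         D         L
  Initial   0.06608   0.02034     11.38     10.58
  Change    0.01414  -0.01414  -0.02122 -0.007072
  Equil     0.08023  0.006191     11.36     10.57
  solve Keq expr → x = -0.007072; check Q = 92.24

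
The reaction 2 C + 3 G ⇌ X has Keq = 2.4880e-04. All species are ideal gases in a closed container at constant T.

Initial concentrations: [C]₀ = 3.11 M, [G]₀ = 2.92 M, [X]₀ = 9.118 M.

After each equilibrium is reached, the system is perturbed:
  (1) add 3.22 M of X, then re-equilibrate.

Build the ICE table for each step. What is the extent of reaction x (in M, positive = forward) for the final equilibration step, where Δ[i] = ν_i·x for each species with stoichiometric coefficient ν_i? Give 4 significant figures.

x = -0.219 M

Q₀ = 0.03786 vs Keq = 2.4880e-04 ⇒ Q>K, reverse
Step 1:
                   C          G          X
  Initial       3.11       2.92      9.118
  Change        3.74      5.611      -1.87
  Equil         6.85      8.531      7.248
  solve Keq expr → x = -1.87; check Q = 2.4880e-04
Then add 3.22 M of X.
Step 2:
                   C          G          X
  Initial       6.85      8.531      10.47
  Change      0.4379     0.6569     -0.219
  Equil        7.288      9.187      10.25
  solve Keq expr → x = -0.219; check Q = 2.4880e-04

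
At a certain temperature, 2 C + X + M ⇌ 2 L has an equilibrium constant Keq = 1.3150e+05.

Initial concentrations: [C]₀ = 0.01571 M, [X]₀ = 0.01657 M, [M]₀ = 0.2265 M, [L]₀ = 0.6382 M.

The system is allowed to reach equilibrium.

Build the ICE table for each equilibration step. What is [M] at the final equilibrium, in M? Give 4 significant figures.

[M]_eq = 0.2311 M

Q₀ = 4.3971e+05 vs Keq = 1.3150e+05 ⇒ Q>K, reverse
Step 1:
                   C          X          M          L
  Initial    0.01571    0.01657     0.2265     0.6382
  Change    0.009118   0.004559   0.004559  -0.009118
  Equil      0.02483    0.02113     0.2311     0.6291
  solve Keq expr → x = -0.004559; check Q = 1.3150e+05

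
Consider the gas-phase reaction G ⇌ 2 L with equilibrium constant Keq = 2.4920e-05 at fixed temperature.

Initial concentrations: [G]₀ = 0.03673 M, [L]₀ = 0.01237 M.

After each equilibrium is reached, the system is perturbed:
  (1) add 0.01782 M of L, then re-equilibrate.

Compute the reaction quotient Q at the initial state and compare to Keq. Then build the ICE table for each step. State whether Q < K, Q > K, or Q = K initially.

Q₀ = 0.004166; Q > K (proceeds reverse)

Q₀ = 0.004166 vs Keq = 2.4920e-05 ⇒ Q>K, reverse
Step 1:
                    G           L
  I           0.03673     0.01237
  C          0.005671    -0.01134
  E            0.0424    0.001028
  solve Keq expr → x = -0.005671; check Q = 2.4920e-05
Then add 0.01782 M of L.
Step 2:
                    G           L
  I            0.0424     0.01885
  C          0.008859    -0.01772
  E           0.05126     0.00113
  solve Keq expr → x = -0.008859; check Q = 2.4920e-05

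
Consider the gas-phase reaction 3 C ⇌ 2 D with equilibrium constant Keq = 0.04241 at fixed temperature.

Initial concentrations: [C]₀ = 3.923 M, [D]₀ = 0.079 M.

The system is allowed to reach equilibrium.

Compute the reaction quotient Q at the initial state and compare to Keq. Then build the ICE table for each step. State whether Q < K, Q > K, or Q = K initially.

Q₀ = 1.0337e-04 vs Keq = 0.04241 ⇒ Q<K, forward
Step 1:
                  C         D
  I           3.923     0.079
  C          -1.239    0.8263
  E           2.684    0.9053
  solve Keq expr → x = 0.4132; check Q = 0.04241

Q₀ = 1.0337e-04; Q < K (proceeds forward)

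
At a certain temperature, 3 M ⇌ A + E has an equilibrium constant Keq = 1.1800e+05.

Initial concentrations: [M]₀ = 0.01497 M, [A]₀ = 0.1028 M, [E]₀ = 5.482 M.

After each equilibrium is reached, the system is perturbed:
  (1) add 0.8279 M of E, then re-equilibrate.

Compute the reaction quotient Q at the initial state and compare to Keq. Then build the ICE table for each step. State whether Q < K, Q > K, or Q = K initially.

Q₀ = 1.6798e+05; Q > K (proceeds reverse)

Q₀ = 1.6798e+05 vs Keq = 1.1800e+05 ⇒ Q>K, reverse
Step 1:
                   M          A          E
  I          0.01497     0.1028      5.482
  C         0.001836 -6.1206e-04 -6.1206e-04
  E          0.01681     0.1022      5.481
  solve Keq expr → x = -6.1206e-04; check Q = 1.1800e+05
Then add 0.8279 M of E.
Step 2:
                   M          A          E
  I          0.01681     0.1022      6.309
  C       7.9136e-04 -2.6379e-04 -2.6379e-04
  E           0.0176     0.1019      6.309
  solve Keq expr → x = -2.6379e-04; check Q = 1.1800e+05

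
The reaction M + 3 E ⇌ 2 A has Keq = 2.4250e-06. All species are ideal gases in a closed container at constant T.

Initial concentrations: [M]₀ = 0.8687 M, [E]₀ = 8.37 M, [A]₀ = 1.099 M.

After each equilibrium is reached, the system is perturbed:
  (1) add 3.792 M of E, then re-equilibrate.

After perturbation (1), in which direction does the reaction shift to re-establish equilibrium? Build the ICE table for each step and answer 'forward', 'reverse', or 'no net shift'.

Q₀ = 0.002371 vs Keq = 2.4250e-06 ⇒ Q>K, reverse
Step 1:
                    M           E           A
  init         0.8687        8.37       1.099
  Δ            0.5208       1.562      -1.042
  eq            1.389       9.932     0.05746
  solve Keq expr → x = -0.5208; check Q = 2.4250e-06
Then add 3.792 M of E.
Step 2:
                    M           E           A
  init          1.389       13.72     0.05746
  Δ          -0.01738    -0.05214     0.03476
  eq            1.372       13.67     0.09222
  solve Keq expr → x = 0.01738; check Q = 2.4250e-06

Direction: forward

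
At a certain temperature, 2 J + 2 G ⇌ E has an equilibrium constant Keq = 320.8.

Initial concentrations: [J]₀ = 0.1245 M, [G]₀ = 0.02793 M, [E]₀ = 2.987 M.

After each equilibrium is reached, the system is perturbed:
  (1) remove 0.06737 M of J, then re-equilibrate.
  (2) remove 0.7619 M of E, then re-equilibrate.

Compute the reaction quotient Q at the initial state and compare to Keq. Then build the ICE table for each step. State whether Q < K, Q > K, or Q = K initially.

Q₀ = 2.4703e+05; Q > K (proceeds reverse)

Q₀ = 2.4703e+05 vs Keq = 320.8 ⇒ Q>K, reverse
Step 1:
                  J         G         E
  Initial    0.1245   0.02793     2.987
  Change     0.2351    0.2351   -0.1175
  Equil      0.3596     0.263     2.869
  solve Keq expr → x = -0.1175; check Q = 320.8
Then remove 0.06737 M of J.
Step 2:
                  J         G         E
  Initial    0.2922     0.263     2.869
  Change    0.02986   0.02986  -0.01493
  Equil      0.3221    0.2929     2.855
  solve Keq expr → x = -0.01493; check Q = 320.8
Then remove 0.7619 M of E.
Step 3:
                  J         G         E
  Initial    0.3221    0.2929     2.093
  Change   -0.02253  -0.02253   0.01126
  Equil      0.2995    0.2703     2.104
  solve Keq expr → x = 0.01126; check Q = 320.8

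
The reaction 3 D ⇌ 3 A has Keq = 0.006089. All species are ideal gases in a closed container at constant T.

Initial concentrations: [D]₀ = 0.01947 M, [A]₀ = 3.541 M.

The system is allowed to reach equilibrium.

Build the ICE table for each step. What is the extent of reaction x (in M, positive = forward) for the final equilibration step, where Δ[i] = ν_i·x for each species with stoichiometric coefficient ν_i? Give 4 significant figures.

x = -0.9971 M

Q₀ = 6.0156e+06 vs Keq = 0.006089 ⇒ Q>K, reverse
Step 1:
                  D         A
  I         0.01947     3.541
  C           2.991    -2.991
  E           3.011    0.5498
  solve Keq expr → x = -0.9971; check Q = 0.006089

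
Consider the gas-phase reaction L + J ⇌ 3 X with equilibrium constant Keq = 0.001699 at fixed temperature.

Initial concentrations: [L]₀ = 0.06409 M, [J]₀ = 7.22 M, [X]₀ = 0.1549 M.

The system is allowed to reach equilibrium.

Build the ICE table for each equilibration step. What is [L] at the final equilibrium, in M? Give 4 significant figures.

[L]_eq = 0.08226 M

Q₀ = 0.008032 vs Keq = 0.001699 ⇒ Q>K, reverse
Step 1:
                   L          J          X
  Initial    0.06409       7.22     0.1549
  Change     0.01817    0.01817   -0.05451
  Equil      0.08226      7.238     0.1004
  solve Keq expr → x = -0.01817; check Q = 0.001699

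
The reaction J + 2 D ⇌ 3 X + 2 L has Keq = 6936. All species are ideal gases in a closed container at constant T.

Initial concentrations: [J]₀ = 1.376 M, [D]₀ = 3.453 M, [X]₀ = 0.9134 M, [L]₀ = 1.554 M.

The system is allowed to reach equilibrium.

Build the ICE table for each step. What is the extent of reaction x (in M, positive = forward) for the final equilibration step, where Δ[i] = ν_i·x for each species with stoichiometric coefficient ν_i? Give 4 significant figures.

x = 1.195 M

Q₀ = 0.1122 vs Keq = 6936 ⇒ Q<K, forward
Step 1:
                   J          D          X          L
  I            1.376      3.453     0.9134      1.554
  C           -1.195      -2.39      3.585       2.39
  E           0.1808      1.063      4.499      3.944
  solve Keq expr → x = 1.195; check Q = 6936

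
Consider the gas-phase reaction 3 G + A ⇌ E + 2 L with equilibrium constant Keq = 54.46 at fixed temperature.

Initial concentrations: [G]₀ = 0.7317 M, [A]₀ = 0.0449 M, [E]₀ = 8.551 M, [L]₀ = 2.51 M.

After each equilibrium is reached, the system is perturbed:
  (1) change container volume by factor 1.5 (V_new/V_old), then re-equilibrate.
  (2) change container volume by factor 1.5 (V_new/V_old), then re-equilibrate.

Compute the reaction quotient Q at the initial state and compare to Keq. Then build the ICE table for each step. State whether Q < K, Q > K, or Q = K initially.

Q₀ = 3063 vs Keq = 54.46 ⇒ Q>K, reverse
Step 1:
                   G          A          E          L
  I           0.7317     0.0449      8.551       2.51
  C           0.6393     0.2131    -0.2131    -0.4262
  E            1.371      0.258      8.338      2.084
  solve Keq expr → x = -0.2131; check Q = 54.46
Then change container volume by factor 1.5 (V_new/V_old).
Step 2:
                   G          A          E          L
  I            0.914      0.172      5.559      1.389
  C           0.0673    0.02243   -0.02243   -0.04487
  E           0.9813     0.1944      5.536      1.344
  solve Keq expr → x = -0.02243; check Q = 54.46
Then change container volume by factor 1.5 (V_new/V_old).
Step 3:
                   G          A          E          L
  I           0.6542     0.1296      3.691     0.8962
  C          0.04795    0.01598   -0.01598   -0.03197
  E           0.7021     0.1456      3.675     0.8643
  solve Keq expr → x = -0.01598; check Q = 54.46

Q₀ = 3063; Q > K (proceeds reverse)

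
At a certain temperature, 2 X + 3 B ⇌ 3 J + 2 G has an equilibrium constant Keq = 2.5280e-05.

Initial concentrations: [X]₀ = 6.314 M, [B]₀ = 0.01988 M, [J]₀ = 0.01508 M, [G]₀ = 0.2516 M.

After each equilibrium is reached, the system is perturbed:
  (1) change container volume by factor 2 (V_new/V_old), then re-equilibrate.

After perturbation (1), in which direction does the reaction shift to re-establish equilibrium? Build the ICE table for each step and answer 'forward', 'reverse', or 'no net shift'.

Q₀ = 6.9305e-04 vs Keq = 2.5280e-05 ⇒ Q>K, reverse
Step 1:
                   X          B          J          G
  init         6.314    0.01988    0.01508     0.2516
  Δ         0.005313    0.00797   -0.00797  -0.005313
  eq           6.319    0.02785    0.00711     0.2463
  solve Keq expr → x = -0.002657; check Q = 2.5280e-05
Then change container volume by factor 2 (V_new/V_old).
Step 2:
                   X          B          J          G
  init          3.16    0.01392   0.003555     0.1231
  Δ                0          0          0          0
  eq            3.16    0.01392   0.003555     0.1231
  solve Keq expr → x = 0; check Q = 2.5280e-05

Direction: no net shift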